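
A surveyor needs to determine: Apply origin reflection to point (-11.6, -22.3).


Reflection over origin: (x,y) -> (-x,-y)
(-11.6, -22.3) -> (11.6, 22.3)

(11.6, 22.3)


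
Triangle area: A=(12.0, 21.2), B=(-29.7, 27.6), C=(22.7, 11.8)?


Area = |x_A(y_B-y_C) + x_B(y_C-y_A) + x_C(y_A-y_B)|/2
= |189.6 + 279.18 + (-145.28)|/2
= 323.5/2 = 161.75

161.75


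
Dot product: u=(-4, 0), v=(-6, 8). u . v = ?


u . v = u_x*v_x + u_y*v_y = (-4)*(-6) + 0*8
= 24 + 0 = 24

24


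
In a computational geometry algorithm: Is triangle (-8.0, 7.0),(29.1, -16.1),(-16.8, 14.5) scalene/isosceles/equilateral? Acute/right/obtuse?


Side lengths squared: AB^2=1910.02, BC^2=3043.17, CA^2=133.69
Sorted: [133.69, 1910.02, 3043.17]
By sides: Scalene, By angles: Obtuse

Scalene, Obtuse


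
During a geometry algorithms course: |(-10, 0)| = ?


|u| = sqrt((-10)^2 + 0^2) = sqrt(100) = 10

10


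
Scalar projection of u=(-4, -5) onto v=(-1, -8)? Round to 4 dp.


u.v = 44, |v| = sqrt(65) = 8.0623
Scalar projection = u.v / |v| = 44 / sqrt(65) = 5.4575

5.4575


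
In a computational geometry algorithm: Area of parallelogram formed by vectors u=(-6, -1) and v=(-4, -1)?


|u x v| = |(-6)*(-1) - (-1)*(-4)|
= |6 - 4| = 2

2


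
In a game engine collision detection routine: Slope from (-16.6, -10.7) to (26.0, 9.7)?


slope = (y2-y1)/(x2-x1) = (9.7-(-10.7))/(26-(-16.6)) = 20.4/42.6 = 0.4789

0.4789


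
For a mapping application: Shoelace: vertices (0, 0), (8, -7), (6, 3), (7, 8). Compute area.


Shoelace sum: (0*(-7) - 8*0) + (8*3 - 6*(-7)) + (6*8 - 7*3) + (7*0 - 0*8)
= 93
Area = |93|/2 = 46.5

46.5


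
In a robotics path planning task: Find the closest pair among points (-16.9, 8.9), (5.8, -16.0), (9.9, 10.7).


d(P0,P1) = 33.6942, d(P0,P2) = 26.8604, d(P1,P2) = 27.013
Closest: P0 and P2

Closest pair: (-16.9, 8.9) and (9.9, 10.7), distance = 26.8604


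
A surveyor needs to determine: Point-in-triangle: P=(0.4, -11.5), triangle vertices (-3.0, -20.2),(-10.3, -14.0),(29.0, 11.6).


Cross products: AB x AP = -84.59, BC x BP = -175.67, CA x CP = -170.28
All same sign? yes

Yes, inside


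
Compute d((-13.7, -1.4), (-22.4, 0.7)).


dx=-8.7, dy=2.1
d^2 = (-8.7)^2 + 2.1^2 = 80.1
d = sqrt(80.1) = 8.9499

8.9499


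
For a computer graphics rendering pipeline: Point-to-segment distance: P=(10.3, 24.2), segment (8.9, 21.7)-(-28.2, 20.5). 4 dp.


Project P onto AB: t = 0 (clamped to [0,1])
Closest point on segment: (8.9, 21.7)
Distance: 2.8653

2.8653


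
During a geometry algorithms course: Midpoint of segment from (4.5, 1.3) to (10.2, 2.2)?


M = ((4.5+10.2)/2, (1.3+2.2)/2)
= (7.35, 1.75)

(7.35, 1.75)


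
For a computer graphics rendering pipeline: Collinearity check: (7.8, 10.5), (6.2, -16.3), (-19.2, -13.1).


Cross product: (6.2-7.8)*((-13.1)-10.5) - ((-16.3)-10.5)*((-19.2)-7.8)
= -685.84

No, not collinear


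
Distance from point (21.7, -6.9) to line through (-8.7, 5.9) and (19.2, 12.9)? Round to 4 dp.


|cross product| = 569.92
|line direction| = sqrt(827.41) = 28.7647
Distance = 569.92/sqrt(827.41) = 19.8131

19.8131


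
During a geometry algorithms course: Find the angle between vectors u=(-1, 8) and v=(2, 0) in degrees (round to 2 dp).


u.v = -2, |u| = sqrt(65) = 8.0623, |v| = sqrt(4) = 2
cos(theta) = u.v/(|u||v|) = -2/sqrt(260) = -0.124035
theta = acos(-0.124035) = 97.13 degrees

97.13 degrees


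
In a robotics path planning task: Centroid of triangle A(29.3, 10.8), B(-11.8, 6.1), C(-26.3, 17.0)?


Centroid = ((x_A+x_B+x_C)/3, (y_A+y_B+y_C)/3)
= ((29.3+(-11.8)+(-26.3))/3, (10.8+6.1+17)/3)
= (-2.9333, 11.3)

(-2.9333, 11.3)


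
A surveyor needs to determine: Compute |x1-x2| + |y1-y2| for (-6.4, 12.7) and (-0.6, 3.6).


|(-6.4)-(-0.6)| + |12.7-3.6| = 5.8 + 9.1 = 14.9

14.9


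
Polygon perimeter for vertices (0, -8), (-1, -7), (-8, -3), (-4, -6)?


Sides: (0, -8)->(-1, -7): sqrt(2) = 1.414214, (-1, -7)->(-8, -3): sqrt(65) = 8.062258, (-8, -3)->(-4, -6): sqrt(25) = 5, (-4, -6)->(0, -8): sqrt(20) = 4.472136
Sum = 18.948608
Perimeter = 18.9486

18.9486


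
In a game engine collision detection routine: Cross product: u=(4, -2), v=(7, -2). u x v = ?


u x v = u_x*v_y - u_y*v_x = 4*(-2) - (-2)*7
= (-8) - (-14) = 6

6


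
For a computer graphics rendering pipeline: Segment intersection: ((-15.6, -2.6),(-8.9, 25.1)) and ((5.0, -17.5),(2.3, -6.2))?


Cross products: d1=192.55, d2=42.05, d3=-670.45, d4=-519.95
d1*d2 < 0 and d3*d4 < 0? no

No, they don't intersect


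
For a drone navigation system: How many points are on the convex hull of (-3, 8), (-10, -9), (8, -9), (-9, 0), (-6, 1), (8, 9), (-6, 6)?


Convex hull vertices (CCW): (-10, -9), (8, -9), (8, 9), (-3, 8), (-6, 6), (-9, 0)
Count = 6

6


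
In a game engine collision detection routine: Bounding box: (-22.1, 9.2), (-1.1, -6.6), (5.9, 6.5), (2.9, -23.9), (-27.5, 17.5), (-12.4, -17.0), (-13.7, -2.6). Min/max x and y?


x range: [-27.5, 5.9]
y range: [-23.9, 17.5]
Bounding box: (-27.5,-23.9) to (5.9,17.5)

(-27.5,-23.9) to (5.9,17.5)


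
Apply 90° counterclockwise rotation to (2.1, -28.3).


90° CCW: (x,y) -> (-y, x)
(2.1,-28.3) -> (28.3, 2.1)

(28.3, 2.1)


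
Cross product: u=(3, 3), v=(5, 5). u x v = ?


u x v = u_x*v_y - u_y*v_x = 3*5 - 3*5
= 15 - 15 = 0

0


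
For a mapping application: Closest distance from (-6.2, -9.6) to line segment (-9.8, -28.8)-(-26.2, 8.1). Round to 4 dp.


Project P onto AB: t = 0.3983 (clamped to [0,1])
Closest point on segment: (-16.332, -14.1031)
Distance: 11.0876

11.0876


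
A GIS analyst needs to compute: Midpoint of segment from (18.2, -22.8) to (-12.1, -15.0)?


M = ((18.2+(-12.1))/2, ((-22.8)+(-15))/2)
= (3.05, -18.9)

(3.05, -18.9)


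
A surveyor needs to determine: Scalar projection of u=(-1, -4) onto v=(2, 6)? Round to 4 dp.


u.v = -26, |v| = sqrt(40) = 6.3246
Scalar projection = u.v / |v| = -26 / sqrt(40) = -4.111

-4.111


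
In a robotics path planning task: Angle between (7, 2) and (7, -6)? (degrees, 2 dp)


u.v = 37, |u| = sqrt(53) = 7.2801, |v| = sqrt(85) = 9.2195
cos(theta) = u.v/(|u||v|) = 37/sqrt(4505) = 0.551257
theta = acos(0.551257) = 56.55 degrees

56.55 degrees


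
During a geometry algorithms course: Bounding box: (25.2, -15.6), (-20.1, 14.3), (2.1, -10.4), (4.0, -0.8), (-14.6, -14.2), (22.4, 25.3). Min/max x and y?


x range: [-20.1, 25.2]
y range: [-15.6, 25.3]
Bounding box: (-20.1,-15.6) to (25.2,25.3)

(-20.1,-15.6) to (25.2,25.3)


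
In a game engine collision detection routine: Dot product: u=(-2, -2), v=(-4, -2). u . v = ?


u . v = u_x*v_x + u_y*v_y = (-2)*(-4) + (-2)*(-2)
= 8 + 4 = 12

12


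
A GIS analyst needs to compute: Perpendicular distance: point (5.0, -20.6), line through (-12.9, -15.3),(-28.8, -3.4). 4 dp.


|cross product| = 128.74
|line direction| = sqrt(394.42) = 19.86
Distance = 128.74/sqrt(394.42) = 6.4824

6.4824


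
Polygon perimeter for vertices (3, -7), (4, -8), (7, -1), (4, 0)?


Sides: (3, -7)->(4, -8): sqrt(2) = 1.414214, (4, -8)->(7, -1): sqrt(58) = 7.615773, (7, -1)->(4, 0): sqrt(10) = 3.162278, (4, 0)->(3, -7): sqrt(50) = 7.071068
Sum = 19.263333
Perimeter = 19.2633

19.2633


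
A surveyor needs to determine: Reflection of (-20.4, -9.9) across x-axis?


Reflection over x-axis: (x,y) -> (x,-y)
(-20.4, -9.9) -> (-20.4, 9.9)

(-20.4, 9.9)


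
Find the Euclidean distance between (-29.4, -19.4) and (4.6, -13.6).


dx=34, dy=5.8
d^2 = 34^2 + 5.8^2 = 1189.64
d = sqrt(1189.64) = 34.4912

34.4912


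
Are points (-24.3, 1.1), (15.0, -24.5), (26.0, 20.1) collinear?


Cross product: (15-(-24.3))*(20.1-1.1) - ((-24.5)-1.1)*(26-(-24.3))
= 2034.38

No, not collinear


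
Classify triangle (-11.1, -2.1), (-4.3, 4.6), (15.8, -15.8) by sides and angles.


Side lengths squared: AB^2=91.13, BC^2=820.17, CA^2=911.3
Sorted: [91.13, 820.17, 911.3]
By sides: Scalene, By angles: Right

Scalene, Right


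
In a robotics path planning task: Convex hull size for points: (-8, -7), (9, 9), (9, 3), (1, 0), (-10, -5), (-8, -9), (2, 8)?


Convex hull vertices (CCW): (-10, -5), (-8, -9), (9, 3), (9, 9), (2, 8)
Count = 5

5


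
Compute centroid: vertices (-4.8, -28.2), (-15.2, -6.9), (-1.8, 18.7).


Centroid = ((x_A+x_B+x_C)/3, (y_A+y_B+y_C)/3)
= (((-4.8)+(-15.2)+(-1.8))/3, ((-28.2)+(-6.9)+18.7)/3)
= (-7.2667, -5.4667)

(-7.2667, -5.4667)


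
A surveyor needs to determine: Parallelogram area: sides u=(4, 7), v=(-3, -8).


|u x v| = |4*(-8) - 7*(-3)|
= |(-32) - (-21)| = 11

11


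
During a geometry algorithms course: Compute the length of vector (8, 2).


|u| = sqrt(8^2 + 2^2) = sqrt(68) = 8.2462

8.2462


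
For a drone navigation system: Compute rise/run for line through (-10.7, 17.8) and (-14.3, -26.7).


slope = (y2-y1)/(x2-x1) = ((-26.7)-17.8)/((-14.3)-(-10.7)) = (-44.5)/(-3.6) = 12.3611

12.3611


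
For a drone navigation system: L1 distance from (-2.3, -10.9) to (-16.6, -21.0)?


|(-2.3)-(-16.6)| + |(-10.9)-(-21)| = 14.3 + 10.1 = 24.4

24.4


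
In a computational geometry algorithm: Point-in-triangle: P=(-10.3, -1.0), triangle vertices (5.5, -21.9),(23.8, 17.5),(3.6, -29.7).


Cross products: AB x AP = 1004.99, BC x BP = -1235.82, CA x CP = 162.95
All same sign? no

No, outside


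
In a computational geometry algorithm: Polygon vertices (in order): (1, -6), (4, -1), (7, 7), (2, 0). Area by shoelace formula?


Shoelace sum: (1*(-1) - 4*(-6)) + (4*7 - 7*(-1)) + (7*0 - 2*7) + (2*(-6) - 1*0)
= 32
Area = |32|/2 = 16

16


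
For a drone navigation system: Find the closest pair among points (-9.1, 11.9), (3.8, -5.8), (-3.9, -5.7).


d(P0,P1) = 21.9021, d(P0,P2) = 18.3521, d(P1,P2) = 7.7006
Closest: P1 and P2

Closest pair: (3.8, -5.8) and (-3.9, -5.7), distance = 7.7006


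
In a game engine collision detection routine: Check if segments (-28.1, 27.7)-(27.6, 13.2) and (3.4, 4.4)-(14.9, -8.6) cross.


Cross products: d1=-141.55, d2=415.8, d3=-841.06, d4=-1398.41
d1*d2 < 0 and d3*d4 < 0? no

No, they don't intersect


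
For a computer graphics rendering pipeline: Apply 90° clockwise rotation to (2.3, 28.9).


90° CW: (x,y) -> (y, -x)
(2.3,28.9) -> (28.9, -2.3)

(28.9, -2.3)


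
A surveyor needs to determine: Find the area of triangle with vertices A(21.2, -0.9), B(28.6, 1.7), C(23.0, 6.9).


Area = |x_A(y_B-y_C) + x_B(y_C-y_A) + x_C(y_A-y_B)|/2
= |(-110.24) + 223.08 + (-59.8)|/2
= 53.04/2 = 26.52

26.52


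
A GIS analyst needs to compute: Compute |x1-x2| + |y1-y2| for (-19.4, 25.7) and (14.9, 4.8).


|(-19.4)-14.9| + |25.7-4.8| = 34.3 + 20.9 = 55.2

55.2


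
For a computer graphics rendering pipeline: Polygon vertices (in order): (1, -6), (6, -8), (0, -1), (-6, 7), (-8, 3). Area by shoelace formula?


Shoelace sum: (1*(-8) - 6*(-6)) + (6*(-1) - 0*(-8)) + (0*7 - (-6)*(-1)) + ((-6)*3 - (-8)*7) + ((-8)*(-6) - 1*3)
= 99
Area = |99|/2 = 49.5

49.5


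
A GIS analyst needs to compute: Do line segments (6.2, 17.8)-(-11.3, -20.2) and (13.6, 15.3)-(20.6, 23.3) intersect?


Cross products: d1=76.7, d2=-49.3, d3=324.95, d4=450.95
d1*d2 < 0 and d3*d4 < 0? no

No, they don't intersect


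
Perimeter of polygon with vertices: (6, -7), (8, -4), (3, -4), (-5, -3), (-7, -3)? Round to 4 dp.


Sides: (6, -7)->(8, -4): sqrt(13) = 3.605551, (8, -4)->(3, -4): sqrt(25) = 5, (3, -4)->(-5, -3): sqrt(65) = 8.062258, (-5, -3)->(-7, -3): sqrt(4) = 2, (-7, -3)->(6, -7): sqrt(185) = 13.601471
Sum = 32.26928
Perimeter = 32.2693

32.2693


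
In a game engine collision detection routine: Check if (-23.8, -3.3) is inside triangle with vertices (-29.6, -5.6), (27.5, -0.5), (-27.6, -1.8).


Cross products: AB x AP = 101.75, BC x BP = 87.59, CA x CP = 17.44
All same sign? yes

Yes, inside


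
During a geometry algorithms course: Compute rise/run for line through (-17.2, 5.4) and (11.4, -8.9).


slope = (y2-y1)/(x2-x1) = ((-8.9)-5.4)/(11.4-(-17.2)) = (-14.3)/28.6 = -0.5

-0.5


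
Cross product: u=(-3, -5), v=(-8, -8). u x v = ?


u x v = u_x*v_y - u_y*v_x = (-3)*(-8) - (-5)*(-8)
= 24 - 40 = -16

-16


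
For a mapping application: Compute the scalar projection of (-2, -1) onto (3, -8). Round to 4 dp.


u.v = 2, |v| = sqrt(73) = 8.544
Scalar projection = u.v / |v| = 2 / sqrt(73) = 0.2341

0.2341


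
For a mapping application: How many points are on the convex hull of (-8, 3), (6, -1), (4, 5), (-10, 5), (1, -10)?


Convex hull vertices (CCW): (-10, 5), (1, -10), (6, -1), (4, 5)
Count = 4

4


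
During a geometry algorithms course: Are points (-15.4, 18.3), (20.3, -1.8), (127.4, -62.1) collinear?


Cross product: (20.3-(-15.4))*((-62.1)-18.3) - ((-1.8)-18.3)*(127.4-(-15.4))
= 0

Yes, collinear


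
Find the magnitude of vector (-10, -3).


|u| = sqrt((-10)^2 + (-3)^2) = sqrt(109) = 10.4403

10.4403


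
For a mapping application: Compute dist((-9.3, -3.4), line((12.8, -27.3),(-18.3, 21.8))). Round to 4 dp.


|cross product| = 341.82
|line direction| = sqrt(3378.02) = 58.1207
Distance = 341.82/sqrt(3378.02) = 5.8812

5.8812


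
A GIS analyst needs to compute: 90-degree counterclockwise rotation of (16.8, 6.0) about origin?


90° CCW: (x,y) -> (-y, x)
(16.8,6) -> (-6, 16.8)

(-6, 16.8)


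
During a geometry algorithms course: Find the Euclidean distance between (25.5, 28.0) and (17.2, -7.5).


dx=-8.3, dy=-35.5
d^2 = (-8.3)^2 + (-35.5)^2 = 1329.14
d = sqrt(1329.14) = 36.4574

36.4574


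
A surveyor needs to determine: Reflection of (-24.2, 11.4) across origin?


Reflection over origin: (x,y) -> (-x,-y)
(-24.2, 11.4) -> (24.2, -11.4)

(24.2, -11.4)


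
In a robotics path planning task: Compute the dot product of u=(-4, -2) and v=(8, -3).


u . v = u_x*v_x + u_y*v_y = (-4)*8 + (-2)*(-3)
= (-32) + 6 = -26

-26


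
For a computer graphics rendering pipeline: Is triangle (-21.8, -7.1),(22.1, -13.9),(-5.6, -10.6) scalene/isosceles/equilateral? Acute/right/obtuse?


Side lengths squared: AB^2=1973.45, BC^2=778.18, CA^2=274.69
Sorted: [274.69, 778.18, 1973.45]
By sides: Scalene, By angles: Obtuse

Scalene, Obtuse


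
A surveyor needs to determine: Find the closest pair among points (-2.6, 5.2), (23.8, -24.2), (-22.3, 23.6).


d(P0,P1) = 39.5135, d(P0,P2) = 26.9564, d(P1,P2) = 66.4082
Closest: P0 and P2

Closest pair: (-2.6, 5.2) and (-22.3, 23.6), distance = 26.9564


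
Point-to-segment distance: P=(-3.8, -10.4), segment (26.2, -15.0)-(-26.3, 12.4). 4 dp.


Project P onto AB: t = 0.485 (clamped to [0,1])
Closest point on segment: (0.7354, -1.7099)
Distance: 9.8024

9.8024


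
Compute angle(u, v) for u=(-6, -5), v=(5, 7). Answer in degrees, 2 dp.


u.v = -65, |u| = sqrt(61) = 7.8102, |v| = sqrt(74) = 8.6023
cos(theta) = u.v/(|u||v|) = -65/sqrt(4514) = -0.967459
theta = acos(-0.967459) = 165.34 degrees

165.34 degrees


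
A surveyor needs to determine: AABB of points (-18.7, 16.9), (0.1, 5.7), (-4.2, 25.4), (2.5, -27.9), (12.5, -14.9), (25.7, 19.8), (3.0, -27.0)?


x range: [-18.7, 25.7]
y range: [-27.9, 25.4]
Bounding box: (-18.7,-27.9) to (25.7,25.4)

(-18.7,-27.9) to (25.7,25.4)


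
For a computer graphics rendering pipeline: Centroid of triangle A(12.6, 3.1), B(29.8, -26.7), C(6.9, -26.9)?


Centroid = ((x_A+x_B+x_C)/3, (y_A+y_B+y_C)/3)
= ((12.6+29.8+6.9)/3, (3.1+(-26.7)+(-26.9))/3)
= (16.4333, -16.8333)

(16.4333, -16.8333)


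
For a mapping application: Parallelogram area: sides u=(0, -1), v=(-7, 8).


|u x v| = |0*8 - (-1)*(-7)|
= |0 - 7| = 7

7


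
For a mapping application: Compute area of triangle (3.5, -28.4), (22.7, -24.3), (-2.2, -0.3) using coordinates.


Area = |x_A(y_B-y_C) + x_B(y_C-y_A) + x_C(y_A-y_B)|/2
= |(-84) + 637.87 + 9.02|/2
= 562.89/2 = 281.445

281.445


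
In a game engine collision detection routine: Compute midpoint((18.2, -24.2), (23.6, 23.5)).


M = ((18.2+23.6)/2, ((-24.2)+23.5)/2)
= (20.9, -0.35)

(20.9, -0.35)


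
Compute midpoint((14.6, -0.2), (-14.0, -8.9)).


M = ((14.6+(-14))/2, ((-0.2)+(-8.9))/2)
= (0.3, -4.55)

(0.3, -4.55)


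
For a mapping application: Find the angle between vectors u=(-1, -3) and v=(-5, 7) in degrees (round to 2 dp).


u.v = -16, |u| = sqrt(10) = 3.1623, |v| = sqrt(74) = 8.6023
cos(theta) = u.v/(|u||v|) = -16/sqrt(740) = -0.588172
theta = acos(-0.588172) = 126.03 degrees

126.03 degrees


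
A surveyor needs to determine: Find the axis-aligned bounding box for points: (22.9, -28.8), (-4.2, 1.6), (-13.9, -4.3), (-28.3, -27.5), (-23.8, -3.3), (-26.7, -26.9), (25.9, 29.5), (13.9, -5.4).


x range: [-28.3, 25.9]
y range: [-28.8, 29.5]
Bounding box: (-28.3,-28.8) to (25.9,29.5)

(-28.3,-28.8) to (25.9,29.5)


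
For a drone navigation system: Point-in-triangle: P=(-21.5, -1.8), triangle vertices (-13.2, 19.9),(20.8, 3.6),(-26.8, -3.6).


Cross products: AB x AP = -873.09, BC x BP = -47.52, CA x CP = -100.07
All same sign? yes

Yes, inside


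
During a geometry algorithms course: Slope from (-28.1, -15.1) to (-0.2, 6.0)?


slope = (y2-y1)/(x2-x1) = (6-(-15.1))/((-0.2)-(-28.1)) = 21.1/27.9 = 0.7563

0.7563


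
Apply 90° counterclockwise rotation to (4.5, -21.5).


90° CCW: (x,y) -> (-y, x)
(4.5,-21.5) -> (21.5, 4.5)

(21.5, 4.5)


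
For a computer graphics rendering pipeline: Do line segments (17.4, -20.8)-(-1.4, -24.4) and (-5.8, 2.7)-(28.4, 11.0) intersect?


Cross products: d1=-996.26, d2=-963.34, d3=-525.32, d4=-558.24
d1*d2 < 0 and d3*d4 < 0? no

No, they don't intersect


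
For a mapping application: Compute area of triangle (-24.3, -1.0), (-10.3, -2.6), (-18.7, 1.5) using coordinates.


Area = |x_A(y_B-y_C) + x_B(y_C-y_A) + x_C(y_A-y_B)|/2
= |99.63 + (-25.75) + (-29.92)|/2
= 43.96/2 = 21.98

21.98


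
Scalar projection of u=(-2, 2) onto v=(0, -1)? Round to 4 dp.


u.v = -2, |v| = sqrt(1) = 1
Scalar projection = u.v / |v| = -2 / sqrt(1) = -2

-2


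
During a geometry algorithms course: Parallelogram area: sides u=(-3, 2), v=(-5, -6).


|u x v| = |(-3)*(-6) - 2*(-5)|
= |18 - (-10)| = 28

28


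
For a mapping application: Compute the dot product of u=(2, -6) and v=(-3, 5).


u . v = u_x*v_x + u_y*v_y = 2*(-3) + (-6)*5
= (-6) + (-30) = -36

-36


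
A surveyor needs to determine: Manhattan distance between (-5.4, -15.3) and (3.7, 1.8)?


|(-5.4)-3.7| + |(-15.3)-1.8| = 9.1 + 17.1 = 26.2

26.2


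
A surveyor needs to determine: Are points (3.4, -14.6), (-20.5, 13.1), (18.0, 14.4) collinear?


Cross product: ((-20.5)-3.4)*(14.4-(-14.6)) - (13.1-(-14.6))*(18-3.4)
= -1097.52

No, not collinear


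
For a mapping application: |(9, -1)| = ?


|u| = sqrt(9^2 + (-1)^2) = sqrt(82) = 9.0554

9.0554


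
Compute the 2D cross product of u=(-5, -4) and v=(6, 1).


u x v = u_x*v_y - u_y*v_x = (-5)*1 - (-4)*6
= (-5) - (-24) = 19

19


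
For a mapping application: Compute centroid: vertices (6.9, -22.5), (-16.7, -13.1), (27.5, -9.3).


Centroid = ((x_A+x_B+x_C)/3, (y_A+y_B+y_C)/3)
= ((6.9+(-16.7)+27.5)/3, ((-22.5)+(-13.1)+(-9.3))/3)
= (5.9, -14.9667)

(5.9, -14.9667)


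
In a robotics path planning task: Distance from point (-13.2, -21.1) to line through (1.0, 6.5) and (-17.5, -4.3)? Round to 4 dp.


|cross product| = 357.24
|line direction| = sqrt(458.89) = 21.4217
Distance = 357.24/sqrt(458.89) = 16.6765

16.6765


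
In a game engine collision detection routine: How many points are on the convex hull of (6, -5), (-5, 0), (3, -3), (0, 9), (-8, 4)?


Convex hull vertices (CCW): (-8, 4), (-5, 0), (6, -5), (0, 9)
Count = 4

4


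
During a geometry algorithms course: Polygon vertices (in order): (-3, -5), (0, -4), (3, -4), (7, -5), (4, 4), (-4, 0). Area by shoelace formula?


Shoelace sum: ((-3)*(-4) - 0*(-5)) + (0*(-4) - 3*(-4)) + (3*(-5) - 7*(-4)) + (7*4 - 4*(-5)) + (4*0 - (-4)*4) + ((-4)*(-5) - (-3)*0)
= 121
Area = |121|/2 = 60.5

60.5


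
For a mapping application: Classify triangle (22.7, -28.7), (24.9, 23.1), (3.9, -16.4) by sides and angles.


Side lengths squared: AB^2=2688.08, BC^2=2001.25, CA^2=504.73
Sorted: [504.73, 2001.25, 2688.08]
By sides: Scalene, By angles: Obtuse

Scalene, Obtuse


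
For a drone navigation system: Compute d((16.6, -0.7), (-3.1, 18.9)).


dx=-19.7, dy=19.6
d^2 = (-19.7)^2 + 19.6^2 = 772.25
d = sqrt(772.25) = 27.7894

27.7894


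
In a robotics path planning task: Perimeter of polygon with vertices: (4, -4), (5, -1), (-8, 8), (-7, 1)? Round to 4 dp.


Sides: (4, -4)->(5, -1): sqrt(10) = 3.162278, (5, -1)->(-8, 8): sqrt(250) = 15.811388, (-8, 8)->(-7, 1): sqrt(50) = 7.071068, (-7, 1)->(4, -4): sqrt(146) = 12.083046
Sum = 38.12778
Perimeter = 38.1278

38.1278


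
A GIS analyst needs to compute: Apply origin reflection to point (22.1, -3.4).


Reflection over origin: (x,y) -> (-x,-y)
(22.1, -3.4) -> (-22.1, 3.4)

(-22.1, 3.4)


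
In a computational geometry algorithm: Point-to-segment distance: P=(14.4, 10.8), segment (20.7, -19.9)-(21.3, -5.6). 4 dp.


Project P onto AB: t = 1 (clamped to [0,1])
Closest point on segment: (21.3, -5.6)
Distance: 17.7924

17.7924


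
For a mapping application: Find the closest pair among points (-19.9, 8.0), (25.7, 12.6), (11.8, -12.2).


d(P0,P1) = 45.8314, d(P0,P2) = 37.589, d(P1,P2) = 28.4297
Closest: P1 and P2

Closest pair: (25.7, 12.6) and (11.8, -12.2), distance = 28.4297


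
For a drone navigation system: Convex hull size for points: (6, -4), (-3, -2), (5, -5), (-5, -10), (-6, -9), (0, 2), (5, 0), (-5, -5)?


Convex hull vertices (CCW): (-6, -9), (-5, -10), (5, -5), (6, -4), (5, 0), (0, 2), (-3, -2), (-5, -5)
Count = 8

8


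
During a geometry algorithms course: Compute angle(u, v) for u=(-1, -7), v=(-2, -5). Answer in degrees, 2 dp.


u.v = 37, |u| = sqrt(50) = 7.0711, |v| = sqrt(29) = 5.3852
cos(theta) = u.v/(|u||v|) = 37/sqrt(1450) = 0.971668
theta = acos(0.971668) = 13.67 degrees

13.67 degrees


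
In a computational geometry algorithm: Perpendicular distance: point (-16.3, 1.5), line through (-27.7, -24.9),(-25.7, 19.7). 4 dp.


|cross product| = 455.64
|line direction| = sqrt(1993.16) = 44.6448
Distance = 455.64/sqrt(1993.16) = 10.2059

10.2059


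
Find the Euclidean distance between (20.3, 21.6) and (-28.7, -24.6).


dx=-49, dy=-46.2
d^2 = (-49)^2 + (-46.2)^2 = 4535.44
d = sqrt(4535.44) = 67.3457

67.3457


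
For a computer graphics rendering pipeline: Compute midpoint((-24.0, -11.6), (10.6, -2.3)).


M = (((-24)+10.6)/2, ((-11.6)+(-2.3))/2)
= (-6.7, -6.95)

(-6.7, -6.95)


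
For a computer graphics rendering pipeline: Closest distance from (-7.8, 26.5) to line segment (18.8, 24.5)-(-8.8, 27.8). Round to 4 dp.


Project P onto AB: t = 0.9587 (clamped to [0,1])
Closest point on segment: (-7.6609, 27.6638)
Distance: 1.1721

1.1721


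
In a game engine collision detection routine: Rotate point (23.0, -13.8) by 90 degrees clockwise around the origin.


90° CW: (x,y) -> (y, -x)
(23,-13.8) -> (-13.8, -23)

(-13.8, -23)


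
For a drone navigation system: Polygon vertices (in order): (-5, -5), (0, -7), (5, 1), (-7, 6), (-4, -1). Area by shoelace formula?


Shoelace sum: ((-5)*(-7) - 0*(-5)) + (0*1 - 5*(-7)) + (5*6 - (-7)*1) + ((-7)*(-1) - (-4)*6) + ((-4)*(-5) - (-5)*(-1))
= 153
Area = |153|/2 = 76.5

76.5


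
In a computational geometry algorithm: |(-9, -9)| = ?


|u| = sqrt((-9)^2 + (-9)^2) = sqrt(162) = 12.7279

12.7279


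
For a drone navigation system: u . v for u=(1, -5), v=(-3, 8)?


u . v = u_x*v_x + u_y*v_y = 1*(-3) + (-5)*8
= (-3) + (-40) = -43

-43


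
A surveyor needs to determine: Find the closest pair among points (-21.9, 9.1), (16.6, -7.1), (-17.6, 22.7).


d(P0,P1) = 41.7695, d(P0,P2) = 14.2636, d(P1,P2) = 45.3617
Closest: P0 and P2

Closest pair: (-21.9, 9.1) and (-17.6, 22.7), distance = 14.2636


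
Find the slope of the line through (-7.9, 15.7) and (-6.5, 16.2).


slope = (y2-y1)/(x2-x1) = (16.2-15.7)/((-6.5)-(-7.9)) = 0.5/1.4 = 0.3571

0.3571


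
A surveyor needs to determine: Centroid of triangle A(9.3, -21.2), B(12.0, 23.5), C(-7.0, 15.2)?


Centroid = ((x_A+x_B+x_C)/3, (y_A+y_B+y_C)/3)
= ((9.3+12+(-7))/3, ((-21.2)+23.5+15.2)/3)
= (4.7667, 5.8333)

(4.7667, 5.8333)


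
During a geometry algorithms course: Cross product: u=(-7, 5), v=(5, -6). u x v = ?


u x v = u_x*v_y - u_y*v_x = (-7)*(-6) - 5*5
= 42 - 25 = 17

17


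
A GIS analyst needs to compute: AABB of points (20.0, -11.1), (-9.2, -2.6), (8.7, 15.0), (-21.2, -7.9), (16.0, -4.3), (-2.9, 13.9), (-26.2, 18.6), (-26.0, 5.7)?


x range: [-26.2, 20]
y range: [-11.1, 18.6]
Bounding box: (-26.2,-11.1) to (20,18.6)

(-26.2,-11.1) to (20,18.6)


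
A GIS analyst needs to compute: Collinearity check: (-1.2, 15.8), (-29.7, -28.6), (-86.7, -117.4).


Cross product: ((-29.7)-(-1.2))*((-117.4)-15.8) - ((-28.6)-15.8)*((-86.7)-(-1.2))
= 0

Yes, collinear


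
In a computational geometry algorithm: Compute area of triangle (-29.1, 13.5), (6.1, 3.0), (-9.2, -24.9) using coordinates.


Area = |x_A(y_B-y_C) + x_B(y_C-y_A) + x_C(y_A-y_B)|/2
= |(-811.89) + (-234.24) + (-96.6)|/2
= 1142.73/2 = 571.365

571.365


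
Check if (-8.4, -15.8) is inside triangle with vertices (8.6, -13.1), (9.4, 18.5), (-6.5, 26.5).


Cross products: AB x AP = 535.04, BC x BP = 687.77, CA x CP = -713.97
All same sign? no

No, outside


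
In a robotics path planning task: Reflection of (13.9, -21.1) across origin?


Reflection over origin: (x,y) -> (-x,-y)
(13.9, -21.1) -> (-13.9, 21.1)

(-13.9, 21.1)


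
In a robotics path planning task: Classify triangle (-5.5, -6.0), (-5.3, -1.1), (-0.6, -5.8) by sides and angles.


Side lengths squared: AB^2=24.05, BC^2=44.18, CA^2=24.05
Sorted: [24.05, 24.05, 44.18]
By sides: Isosceles, By angles: Acute

Isosceles, Acute


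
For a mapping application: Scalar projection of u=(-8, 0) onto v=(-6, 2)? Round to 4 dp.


u.v = 48, |v| = sqrt(40) = 6.3246
Scalar projection = u.v / |v| = 48 / sqrt(40) = 7.5895

7.5895


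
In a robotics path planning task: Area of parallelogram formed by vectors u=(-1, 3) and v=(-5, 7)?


|u x v| = |(-1)*7 - 3*(-5)|
= |(-7) - (-15)| = 8

8


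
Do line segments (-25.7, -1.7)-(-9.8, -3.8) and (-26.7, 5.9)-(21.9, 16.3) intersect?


Cross products: d1=-379.76, d2=-647.18, d3=118.74, d4=386.16
d1*d2 < 0 and d3*d4 < 0? no

No, they don't intersect


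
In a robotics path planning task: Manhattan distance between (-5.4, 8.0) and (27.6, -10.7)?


|(-5.4)-27.6| + |8-(-10.7)| = 33 + 18.7 = 51.7

51.7


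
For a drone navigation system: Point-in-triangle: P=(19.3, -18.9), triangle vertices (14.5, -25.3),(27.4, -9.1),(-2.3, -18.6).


Cross products: AB x AP = 4.8, BC x BP = 214.11, CA x CP = 139.68
All same sign? yes

Yes, inside


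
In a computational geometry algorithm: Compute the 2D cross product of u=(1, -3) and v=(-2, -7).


u x v = u_x*v_y - u_y*v_x = 1*(-7) - (-3)*(-2)
= (-7) - 6 = -13

-13


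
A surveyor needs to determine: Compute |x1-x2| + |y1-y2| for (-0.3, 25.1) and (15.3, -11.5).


|(-0.3)-15.3| + |25.1-(-11.5)| = 15.6 + 36.6 = 52.2

52.2


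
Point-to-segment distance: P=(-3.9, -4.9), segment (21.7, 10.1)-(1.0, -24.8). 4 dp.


Project P onto AB: t = 0.6398 (clamped to [0,1])
Closest point on segment: (8.4563, -12.2288)
Distance: 14.3662

14.3662


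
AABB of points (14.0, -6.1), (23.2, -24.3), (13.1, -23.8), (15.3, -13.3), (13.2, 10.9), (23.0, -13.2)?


x range: [13.1, 23.2]
y range: [-24.3, 10.9]
Bounding box: (13.1,-24.3) to (23.2,10.9)

(13.1,-24.3) to (23.2,10.9)


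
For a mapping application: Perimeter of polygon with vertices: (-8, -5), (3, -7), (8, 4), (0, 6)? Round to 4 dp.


Sides: (-8, -5)->(3, -7): sqrt(125) = 11.18034, (3, -7)->(8, 4): sqrt(146) = 12.083046, (8, 4)->(0, 6): sqrt(68) = 8.246211, (0, 6)->(-8, -5): sqrt(185) = 13.601471
Sum = 45.111068
Perimeter = 45.1111

45.1111


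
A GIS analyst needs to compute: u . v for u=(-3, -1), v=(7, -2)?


u . v = u_x*v_x + u_y*v_y = (-3)*7 + (-1)*(-2)
= (-21) + 2 = -19

-19


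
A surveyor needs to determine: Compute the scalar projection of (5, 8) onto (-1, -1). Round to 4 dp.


u.v = -13, |v| = sqrt(2) = 1.4142
Scalar projection = u.v / |v| = -13 / sqrt(2) = -9.1924

-9.1924


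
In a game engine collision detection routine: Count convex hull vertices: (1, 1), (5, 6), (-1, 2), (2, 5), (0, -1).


Convex hull vertices (CCW): (-1, 2), (0, -1), (5, 6), (2, 5)
Count = 4

4


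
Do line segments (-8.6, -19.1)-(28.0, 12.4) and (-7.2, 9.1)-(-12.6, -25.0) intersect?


Cross products: d1=104.54, d2=1182.5, d3=988.02, d4=-89.94
d1*d2 < 0 and d3*d4 < 0? no

No, they don't intersect


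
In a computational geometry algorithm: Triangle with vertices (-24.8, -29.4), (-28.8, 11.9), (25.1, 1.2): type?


Side lengths squared: AB^2=1721.69, BC^2=3019.7, CA^2=3426.37
Sorted: [1721.69, 3019.7, 3426.37]
By sides: Scalene, By angles: Acute

Scalene, Acute


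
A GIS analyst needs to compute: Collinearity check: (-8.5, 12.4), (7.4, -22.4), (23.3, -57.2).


Cross product: (7.4-(-8.5))*((-57.2)-12.4) - ((-22.4)-12.4)*(23.3-(-8.5))
= 0

Yes, collinear


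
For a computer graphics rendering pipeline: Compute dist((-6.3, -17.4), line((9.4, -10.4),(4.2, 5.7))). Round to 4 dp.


|cross product| = 289.17
|line direction| = sqrt(286.25) = 16.9189
Distance = 289.17/sqrt(286.25) = 17.0915

17.0915


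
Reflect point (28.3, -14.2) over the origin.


Reflection over origin: (x,y) -> (-x,-y)
(28.3, -14.2) -> (-28.3, 14.2)

(-28.3, 14.2)


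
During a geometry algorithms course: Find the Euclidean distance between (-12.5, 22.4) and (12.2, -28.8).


dx=24.7, dy=-51.2
d^2 = 24.7^2 + (-51.2)^2 = 3231.53
d = sqrt(3231.53) = 56.8465

56.8465


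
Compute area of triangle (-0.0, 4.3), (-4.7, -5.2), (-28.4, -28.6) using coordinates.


Area = |x_A(y_B-y_C) + x_B(y_C-y_A) + x_C(y_A-y_B)|/2
= |0 + 154.63 + (-269.8)|/2
= 115.17/2 = 57.585

57.585


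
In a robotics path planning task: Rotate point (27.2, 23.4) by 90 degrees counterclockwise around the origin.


90° CCW: (x,y) -> (-y, x)
(27.2,23.4) -> (-23.4, 27.2)

(-23.4, 27.2)


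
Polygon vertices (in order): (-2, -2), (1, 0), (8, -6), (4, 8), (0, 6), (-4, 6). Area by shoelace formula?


Shoelace sum: ((-2)*0 - 1*(-2)) + (1*(-6) - 8*0) + (8*8 - 4*(-6)) + (4*6 - 0*8) + (0*6 - (-4)*6) + ((-4)*(-2) - (-2)*6)
= 152
Area = |152|/2 = 76

76


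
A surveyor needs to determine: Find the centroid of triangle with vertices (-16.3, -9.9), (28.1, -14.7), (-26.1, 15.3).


Centroid = ((x_A+x_B+x_C)/3, (y_A+y_B+y_C)/3)
= (((-16.3)+28.1+(-26.1))/3, ((-9.9)+(-14.7)+15.3)/3)
= (-4.7667, -3.1)

(-4.7667, -3.1)


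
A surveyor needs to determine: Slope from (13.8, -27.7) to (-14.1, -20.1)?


slope = (y2-y1)/(x2-x1) = ((-20.1)-(-27.7))/((-14.1)-13.8) = 7.6/(-27.9) = -0.2724

-0.2724


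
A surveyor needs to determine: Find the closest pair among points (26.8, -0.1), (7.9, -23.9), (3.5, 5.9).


d(P0,P1) = 30.3916, d(P0,P2) = 24.0601, d(P1,P2) = 30.1231
Closest: P0 and P2

Closest pair: (26.8, -0.1) and (3.5, 5.9), distance = 24.0601


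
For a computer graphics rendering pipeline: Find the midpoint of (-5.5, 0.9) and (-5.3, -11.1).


M = (((-5.5)+(-5.3))/2, (0.9+(-11.1))/2)
= (-5.4, -5.1)

(-5.4, -5.1)


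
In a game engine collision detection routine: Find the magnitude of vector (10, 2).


|u| = sqrt(10^2 + 2^2) = sqrt(104) = 10.198

10.198


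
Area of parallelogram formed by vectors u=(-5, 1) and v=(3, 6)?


|u x v| = |(-5)*6 - 1*3|
= |(-30) - 3| = 33

33


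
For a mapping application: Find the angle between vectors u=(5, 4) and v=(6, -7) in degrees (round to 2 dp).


u.v = 2, |u| = sqrt(41) = 6.4031, |v| = sqrt(85) = 9.2195
cos(theta) = u.v/(|u||v|) = 2/sqrt(3485) = 0.033879
theta = acos(0.033879) = 88.06 degrees

88.06 degrees


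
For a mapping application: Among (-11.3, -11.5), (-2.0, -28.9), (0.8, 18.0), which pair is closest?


d(P0,P1) = 19.7294, d(P0,P2) = 31.8851, d(P1,P2) = 46.9835
Closest: P0 and P1

Closest pair: (-11.3, -11.5) and (-2.0, -28.9), distance = 19.7294


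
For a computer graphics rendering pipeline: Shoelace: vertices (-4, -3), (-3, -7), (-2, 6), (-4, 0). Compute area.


Shoelace sum: ((-4)*(-7) - (-3)*(-3)) + ((-3)*6 - (-2)*(-7)) + ((-2)*0 - (-4)*6) + ((-4)*(-3) - (-4)*0)
= 23
Area = |23|/2 = 11.5

11.5


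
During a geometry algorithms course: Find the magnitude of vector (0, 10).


|u| = sqrt(0^2 + 10^2) = sqrt(100) = 10

10


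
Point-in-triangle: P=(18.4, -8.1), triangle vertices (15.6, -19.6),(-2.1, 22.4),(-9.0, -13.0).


Cross products: AB x AP = -321.15, BC x BP = 936.15, CA x CP = 301.38
All same sign? no

No, outside


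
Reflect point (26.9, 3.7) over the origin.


Reflection over origin: (x,y) -> (-x,-y)
(26.9, 3.7) -> (-26.9, -3.7)

(-26.9, -3.7)


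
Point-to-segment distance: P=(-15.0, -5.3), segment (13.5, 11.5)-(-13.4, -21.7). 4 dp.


Project P onto AB: t = 0.7254 (clamped to [0,1])
Closest point on segment: (-6.0124, -12.5822)
Distance: 11.5675

11.5675


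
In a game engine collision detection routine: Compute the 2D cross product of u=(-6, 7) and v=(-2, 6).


u x v = u_x*v_y - u_y*v_x = (-6)*6 - 7*(-2)
= (-36) - (-14) = -22

-22


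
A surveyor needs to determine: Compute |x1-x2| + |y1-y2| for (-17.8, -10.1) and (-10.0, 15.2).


|(-17.8)-(-10)| + |(-10.1)-15.2| = 7.8 + 25.3 = 33.1

33.1


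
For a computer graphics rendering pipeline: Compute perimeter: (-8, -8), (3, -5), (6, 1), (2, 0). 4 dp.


Sides: (-8, -8)->(3, -5): sqrt(130) = 11.401754, (3, -5)->(6, 1): sqrt(45) = 6.708204, (6, 1)->(2, 0): sqrt(17) = 4.123106, (2, 0)->(-8, -8): sqrt(164) = 12.806248
Sum = 35.039312
Perimeter = 35.0393

35.0393


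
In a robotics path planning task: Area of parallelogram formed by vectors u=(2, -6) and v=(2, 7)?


|u x v| = |2*7 - (-6)*2|
= |14 - (-12)| = 26

26


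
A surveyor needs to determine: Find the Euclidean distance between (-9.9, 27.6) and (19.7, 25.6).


dx=29.6, dy=-2
d^2 = 29.6^2 + (-2)^2 = 880.16
d = sqrt(880.16) = 29.6675

29.6675


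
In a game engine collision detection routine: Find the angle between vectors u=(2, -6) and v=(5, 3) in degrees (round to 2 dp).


u.v = -8, |u| = sqrt(40) = 6.3246, |v| = sqrt(34) = 5.831
cos(theta) = u.v/(|u||v|) = -8/sqrt(1360) = -0.21693
theta = acos(-0.21693) = 102.53 degrees

102.53 degrees


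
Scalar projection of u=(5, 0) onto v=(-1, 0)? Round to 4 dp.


u.v = -5, |v| = sqrt(1) = 1
Scalar projection = u.v / |v| = -5 / sqrt(1) = -5

-5


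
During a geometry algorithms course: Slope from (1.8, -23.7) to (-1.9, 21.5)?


slope = (y2-y1)/(x2-x1) = (21.5-(-23.7))/((-1.9)-1.8) = 45.2/(-3.7) = -12.2162

-12.2162


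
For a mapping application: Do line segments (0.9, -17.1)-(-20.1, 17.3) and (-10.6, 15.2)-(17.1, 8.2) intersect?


Cross products: d1=-814.21, d2=-8.33, d3=-282.7, d4=-1088.58
d1*d2 < 0 and d3*d4 < 0? no

No, they don't intersect


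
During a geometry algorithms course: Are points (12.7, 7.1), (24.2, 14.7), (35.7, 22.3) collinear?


Cross product: (24.2-12.7)*(22.3-7.1) - (14.7-7.1)*(35.7-12.7)
= 0

Yes, collinear


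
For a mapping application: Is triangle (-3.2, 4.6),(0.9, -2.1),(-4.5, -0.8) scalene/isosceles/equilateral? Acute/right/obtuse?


Side lengths squared: AB^2=61.7, BC^2=30.85, CA^2=30.85
Sorted: [30.85, 30.85, 61.7]
By sides: Isosceles, By angles: Right

Isosceles, Right


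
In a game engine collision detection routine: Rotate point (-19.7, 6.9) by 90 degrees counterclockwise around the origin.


90° CCW: (x,y) -> (-y, x)
(-19.7,6.9) -> (-6.9, -19.7)

(-6.9, -19.7)


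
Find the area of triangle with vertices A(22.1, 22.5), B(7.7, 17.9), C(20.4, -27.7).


Area = |x_A(y_B-y_C) + x_B(y_C-y_A) + x_C(y_A-y_B)|/2
= |1007.76 + (-386.54) + 93.84|/2
= 715.06/2 = 357.53

357.53


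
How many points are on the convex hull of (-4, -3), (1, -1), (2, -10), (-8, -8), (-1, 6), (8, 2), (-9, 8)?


Convex hull vertices (CCW): (-9, 8), (-8, -8), (2, -10), (8, 2), (-1, 6)
Count = 5

5


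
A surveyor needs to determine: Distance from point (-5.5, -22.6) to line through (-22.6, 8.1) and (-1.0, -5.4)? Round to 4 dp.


|cross product| = 432.27
|line direction| = sqrt(648.81) = 25.4717
Distance = 432.27/sqrt(648.81) = 16.9706

16.9706


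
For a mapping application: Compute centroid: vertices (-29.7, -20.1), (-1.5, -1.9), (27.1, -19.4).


Centroid = ((x_A+x_B+x_C)/3, (y_A+y_B+y_C)/3)
= (((-29.7)+(-1.5)+27.1)/3, ((-20.1)+(-1.9)+(-19.4))/3)
= (-1.3667, -13.8)

(-1.3667, -13.8)


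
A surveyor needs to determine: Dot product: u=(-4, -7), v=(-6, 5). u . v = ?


u . v = u_x*v_x + u_y*v_y = (-4)*(-6) + (-7)*5
= 24 + (-35) = -11

-11


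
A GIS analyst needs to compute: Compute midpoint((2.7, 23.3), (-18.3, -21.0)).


M = ((2.7+(-18.3))/2, (23.3+(-21))/2)
= (-7.8, 1.15)

(-7.8, 1.15)


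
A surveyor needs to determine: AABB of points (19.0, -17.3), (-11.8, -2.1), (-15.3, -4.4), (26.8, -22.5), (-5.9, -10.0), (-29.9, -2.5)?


x range: [-29.9, 26.8]
y range: [-22.5, -2.1]
Bounding box: (-29.9,-22.5) to (26.8,-2.1)

(-29.9,-22.5) to (26.8,-2.1)


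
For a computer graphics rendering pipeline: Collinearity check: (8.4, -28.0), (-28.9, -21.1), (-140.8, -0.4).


Cross product: ((-28.9)-8.4)*((-0.4)-(-28)) - ((-21.1)-(-28))*((-140.8)-8.4)
= 0

Yes, collinear


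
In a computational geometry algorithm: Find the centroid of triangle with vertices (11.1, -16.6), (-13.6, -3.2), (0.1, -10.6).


Centroid = ((x_A+x_B+x_C)/3, (y_A+y_B+y_C)/3)
= ((11.1+(-13.6)+0.1)/3, ((-16.6)+(-3.2)+(-10.6))/3)
= (-0.8, -10.1333)

(-0.8, -10.1333)


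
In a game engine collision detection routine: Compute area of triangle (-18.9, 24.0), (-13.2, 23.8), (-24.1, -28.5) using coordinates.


Area = |x_A(y_B-y_C) + x_B(y_C-y_A) + x_C(y_A-y_B)|/2
= |(-988.47) + 693 + (-4.82)|/2
= 300.29/2 = 150.145

150.145


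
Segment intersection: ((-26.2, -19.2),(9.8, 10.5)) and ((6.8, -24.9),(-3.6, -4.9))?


Cross products: d1=600.72, d2=-428.16, d3=-1185.3, d4=-156.42
d1*d2 < 0 and d3*d4 < 0? no

No, they don't intersect


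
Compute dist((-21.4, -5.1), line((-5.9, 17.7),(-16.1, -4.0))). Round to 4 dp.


|cross product| = 103.79
|line direction| = sqrt(574.93) = 23.9777
Distance = 103.79/sqrt(574.93) = 4.3286

4.3286


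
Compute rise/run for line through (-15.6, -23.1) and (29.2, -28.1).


slope = (y2-y1)/(x2-x1) = ((-28.1)-(-23.1))/(29.2-(-15.6)) = (-5)/44.8 = -0.1116

-0.1116


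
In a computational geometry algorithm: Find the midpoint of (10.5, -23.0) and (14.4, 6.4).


M = ((10.5+14.4)/2, ((-23)+6.4)/2)
= (12.45, -8.3)

(12.45, -8.3)


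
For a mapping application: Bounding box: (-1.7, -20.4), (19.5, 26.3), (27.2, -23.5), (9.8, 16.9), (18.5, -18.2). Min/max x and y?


x range: [-1.7, 27.2]
y range: [-23.5, 26.3]
Bounding box: (-1.7,-23.5) to (27.2,26.3)

(-1.7,-23.5) to (27.2,26.3)


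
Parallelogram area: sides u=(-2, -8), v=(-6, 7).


|u x v| = |(-2)*7 - (-8)*(-6)|
= |(-14) - 48| = 62

62


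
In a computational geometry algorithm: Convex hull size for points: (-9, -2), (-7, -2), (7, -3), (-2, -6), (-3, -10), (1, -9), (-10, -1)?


Convex hull vertices (CCW): (-10, -1), (-3, -10), (1, -9), (7, -3)
Count = 4

4


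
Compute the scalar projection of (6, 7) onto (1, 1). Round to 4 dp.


u.v = 13, |v| = sqrt(2) = 1.4142
Scalar projection = u.v / |v| = 13 / sqrt(2) = 9.1924

9.1924


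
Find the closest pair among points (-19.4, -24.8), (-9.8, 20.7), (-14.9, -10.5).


d(P0,P1) = 46.5017, d(P0,P2) = 14.9913, d(P1,P2) = 31.6141
Closest: P0 and P2

Closest pair: (-19.4, -24.8) and (-14.9, -10.5), distance = 14.9913
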